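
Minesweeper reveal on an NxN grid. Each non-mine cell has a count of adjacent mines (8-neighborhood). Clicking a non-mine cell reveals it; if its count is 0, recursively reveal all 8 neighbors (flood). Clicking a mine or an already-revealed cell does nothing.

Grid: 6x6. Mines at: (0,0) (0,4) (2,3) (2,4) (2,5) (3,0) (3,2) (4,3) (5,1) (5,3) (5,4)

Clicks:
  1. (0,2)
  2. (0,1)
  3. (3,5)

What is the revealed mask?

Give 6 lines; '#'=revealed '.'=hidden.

Click 1 (0,2) count=0: revealed 6 new [(0,1) (0,2) (0,3) (1,1) (1,2) (1,3)] -> total=6
Click 2 (0,1) count=1: revealed 0 new [(none)] -> total=6
Click 3 (3,5) count=2: revealed 1 new [(3,5)] -> total=7

Answer: .###..
.###..
......
.....#
......
......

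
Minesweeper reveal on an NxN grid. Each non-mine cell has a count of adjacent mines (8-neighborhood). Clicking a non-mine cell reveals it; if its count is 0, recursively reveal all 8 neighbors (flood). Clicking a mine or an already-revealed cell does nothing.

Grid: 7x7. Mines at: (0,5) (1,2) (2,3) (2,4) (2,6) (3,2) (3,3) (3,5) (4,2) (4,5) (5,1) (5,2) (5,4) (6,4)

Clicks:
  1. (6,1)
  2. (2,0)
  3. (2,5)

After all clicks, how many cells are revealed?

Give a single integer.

Answer: 12

Derivation:
Click 1 (6,1) count=2: revealed 1 new [(6,1)] -> total=1
Click 2 (2,0) count=0: revealed 10 new [(0,0) (0,1) (1,0) (1,1) (2,0) (2,1) (3,0) (3,1) (4,0) (4,1)] -> total=11
Click 3 (2,5) count=3: revealed 1 new [(2,5)] -> total=12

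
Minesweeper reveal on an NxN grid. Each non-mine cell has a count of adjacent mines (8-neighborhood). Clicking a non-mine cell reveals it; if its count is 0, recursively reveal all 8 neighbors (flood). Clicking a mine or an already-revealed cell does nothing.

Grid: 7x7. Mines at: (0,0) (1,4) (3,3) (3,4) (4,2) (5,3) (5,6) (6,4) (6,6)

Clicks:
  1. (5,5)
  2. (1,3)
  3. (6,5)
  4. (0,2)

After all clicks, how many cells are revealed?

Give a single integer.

Answer: 24

Derivation:
Click 1 (5,5) count=3: revealed 1 new [(5,5)] -> total=1
Click 2 (1,3) count=1: revealed 1 new [(1,3)] -> total=2
Click 3 (6,5) count=3: revealed 1 new [(6,5)] -> total=3
Click 4 (0,2) count=0: revealed 21 new [(0,1) (0,2) (0,3) (1,0) (1,1) (1,2) (2,0) (2,1) (2,2) (2,3) (3,0) (3,1) (3,2) (4,0) (4,1) (5,0) (5,1) (5,2) (6,0) (6,1) (6,2)] -> total=24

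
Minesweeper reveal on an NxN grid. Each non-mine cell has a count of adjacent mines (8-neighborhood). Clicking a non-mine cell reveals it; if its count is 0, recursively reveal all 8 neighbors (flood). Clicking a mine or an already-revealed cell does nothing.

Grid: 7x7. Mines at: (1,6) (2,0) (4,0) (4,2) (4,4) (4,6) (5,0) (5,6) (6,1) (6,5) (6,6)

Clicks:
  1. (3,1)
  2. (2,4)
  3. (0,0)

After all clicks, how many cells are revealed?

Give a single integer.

Click 1 (3,1) count=3: revealed 1 new [(3,1)] -> total=1
Click 2 (2,4) count=0: revealed 21 new [(0,0) (0,1) (0,2) (0,3) (0,4) (0,5) (1,0) (1,1) (1,2) (1,3) (1,4) (1,5) (2,1) (2,2) (2,3) (2,4) (2,5) (3,2) (3,3) (3,4) (3,5)] -> total=22
Click 3 (0,0) count=0: revealed 0 new [(none)] -> total=22

Answer: 22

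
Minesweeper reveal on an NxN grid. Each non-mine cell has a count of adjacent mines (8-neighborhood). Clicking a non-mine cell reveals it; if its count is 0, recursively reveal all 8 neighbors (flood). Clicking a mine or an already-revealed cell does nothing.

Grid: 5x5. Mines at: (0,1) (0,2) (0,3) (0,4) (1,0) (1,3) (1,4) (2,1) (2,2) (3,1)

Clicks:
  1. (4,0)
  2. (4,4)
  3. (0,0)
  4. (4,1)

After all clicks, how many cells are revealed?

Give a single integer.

Click 1 (4,0) count=1: revealed 1 new [(4,0)] -> total=1
Click 2 (4,4) count=0: revealed 8 new [(2,3) (2,4) (3,2) (3,3) (3,4) (4,2) (4,3) (4,4)] -> total=9
Click 3 (0,0) count=2: revealed 1 new [(0,0)] -> total=10
Click 4 (4,1) count=1: revealed 1 new [(4,1)] -> total=11

Answer: 11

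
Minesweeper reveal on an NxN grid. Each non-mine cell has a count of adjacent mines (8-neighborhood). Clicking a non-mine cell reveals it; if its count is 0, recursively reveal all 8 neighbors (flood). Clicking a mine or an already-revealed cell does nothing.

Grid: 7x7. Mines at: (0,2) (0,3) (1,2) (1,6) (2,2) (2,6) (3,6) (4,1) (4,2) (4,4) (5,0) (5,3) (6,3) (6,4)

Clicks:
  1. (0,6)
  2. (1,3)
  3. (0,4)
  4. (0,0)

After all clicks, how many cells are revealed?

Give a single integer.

Click 1 (0,6) count=1: revealed 1 new [(0,6)] -> total=1
Click 2 (1,3) count=4: revealed 1 new [(1,3)] -> total=2
Click 3 (0,4) count=1: revealed 1 new [(0,4)] -> total=3
Click 4 (0,0) count=0: revealed 8 new [(0,0) (0,1) (1,0) (1,1) (2,0) (2,1) (3,0) (3,1)] -> total=11

Answer: 11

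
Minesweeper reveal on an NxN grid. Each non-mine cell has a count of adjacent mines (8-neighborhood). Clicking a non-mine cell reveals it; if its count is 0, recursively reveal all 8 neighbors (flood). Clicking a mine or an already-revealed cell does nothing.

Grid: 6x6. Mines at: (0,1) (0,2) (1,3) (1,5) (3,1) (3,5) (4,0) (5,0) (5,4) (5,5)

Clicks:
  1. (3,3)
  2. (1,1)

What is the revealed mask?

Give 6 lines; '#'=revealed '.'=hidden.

Answer: ......
.#....
..###.
..###.
..###.
......

Derivation:
Click 1 (3,3) count=0: revealed 9 new [(2,2) (2,3) (2,4) (3,2) (3,3) (3,4) (4,2) (4,3) (4,4)] -> total=9
Click 2 (1,1) count=2: revealed 1 new [(1,1)] -> total=10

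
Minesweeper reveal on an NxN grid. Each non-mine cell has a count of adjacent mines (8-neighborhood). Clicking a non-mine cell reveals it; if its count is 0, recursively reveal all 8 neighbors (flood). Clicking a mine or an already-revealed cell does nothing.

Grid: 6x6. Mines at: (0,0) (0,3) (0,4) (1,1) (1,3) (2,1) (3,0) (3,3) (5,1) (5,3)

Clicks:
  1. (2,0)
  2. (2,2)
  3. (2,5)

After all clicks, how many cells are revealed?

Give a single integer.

Answer: 12

Derivation:
Click 1 (2,0) count=3: revealed 1 new [(2,0)] -> total=1
Click 2 (2,2) count=4: revealed 1 new [(2,2)] -> total=2
Click 3 (2,5) count=0: revealed 10 new [(1,4) (1,5) (2,4) (2,5) (3,4) (3,5) (4,4) (4,5) (5,4) (5,5)] -> total=12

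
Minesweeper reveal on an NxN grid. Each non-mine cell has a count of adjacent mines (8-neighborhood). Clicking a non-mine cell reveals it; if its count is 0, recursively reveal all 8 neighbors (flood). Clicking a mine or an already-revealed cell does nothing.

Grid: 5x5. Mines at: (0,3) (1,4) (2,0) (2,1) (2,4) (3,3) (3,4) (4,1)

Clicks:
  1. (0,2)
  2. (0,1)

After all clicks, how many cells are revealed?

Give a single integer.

Answer: 6

Derivation:
Click 1 (0,2) count=1: revealed 1 new [(0,2)] -> total=1
Click 2 (0,1) count=0: revealed 5 new [(0,0) (0,1) (1,0) (1,1) (1,2)] -> total=6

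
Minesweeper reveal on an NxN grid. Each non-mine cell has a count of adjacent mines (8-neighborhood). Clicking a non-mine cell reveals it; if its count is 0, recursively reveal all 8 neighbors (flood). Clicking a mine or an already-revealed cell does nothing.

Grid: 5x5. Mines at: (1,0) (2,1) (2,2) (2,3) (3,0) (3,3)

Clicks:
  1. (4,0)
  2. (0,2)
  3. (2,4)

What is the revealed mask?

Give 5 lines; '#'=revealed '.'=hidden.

Answer: .####
.####
....#
.....
#....

Derivation:
Click 1 (4,0) count=1: revealed 1 new [(4,0)] -> total=1
Click 2 (0,2) count=0: revealed 8 new [(0,1) (0,2) (0,3) (0,4) (1,1) (1,2) (1,3) (1,4)] -> total=9
Click 3 (2,4) count=2: revealed 1 new [(2,4)] -> total=10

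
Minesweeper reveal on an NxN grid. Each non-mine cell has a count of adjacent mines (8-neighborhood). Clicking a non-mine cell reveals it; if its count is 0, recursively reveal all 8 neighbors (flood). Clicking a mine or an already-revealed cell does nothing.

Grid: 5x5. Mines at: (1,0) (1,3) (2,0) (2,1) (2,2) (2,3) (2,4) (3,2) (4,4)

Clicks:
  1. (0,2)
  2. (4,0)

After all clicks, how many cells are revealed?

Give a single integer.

Click 1 (0,2) count=1: revealed 1 new [(0,2)] -> total=1
Click 2 (4,0) count=0: revealed 4 new [(3,0) (3,1) (4,0) (4,1)] -> total=5

Answer: 5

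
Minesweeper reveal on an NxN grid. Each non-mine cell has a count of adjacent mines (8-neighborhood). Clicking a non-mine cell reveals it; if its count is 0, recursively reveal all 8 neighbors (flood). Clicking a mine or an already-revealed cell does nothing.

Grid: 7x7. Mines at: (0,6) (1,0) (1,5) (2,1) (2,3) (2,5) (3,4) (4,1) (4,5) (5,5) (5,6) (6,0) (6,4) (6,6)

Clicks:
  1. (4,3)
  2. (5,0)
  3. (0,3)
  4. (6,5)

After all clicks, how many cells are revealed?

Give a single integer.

Answer: 11

Derivation:
Click 1 (4,3) count=1: revealed 1 new [(4,3)] -> total=1
Click 2 (5,0) count=2: revealed 1 new [(5,0)] -> total=2
Click 3 (0,3) count=0: revealed 8 new [(0,1) (0,2) (0,3) (0,4) (1,1) (1,2) (1,3) (1,4)] -> total=10
Click 4 (6,5) count=4: revealed 1 new [(6,5)] -> total=11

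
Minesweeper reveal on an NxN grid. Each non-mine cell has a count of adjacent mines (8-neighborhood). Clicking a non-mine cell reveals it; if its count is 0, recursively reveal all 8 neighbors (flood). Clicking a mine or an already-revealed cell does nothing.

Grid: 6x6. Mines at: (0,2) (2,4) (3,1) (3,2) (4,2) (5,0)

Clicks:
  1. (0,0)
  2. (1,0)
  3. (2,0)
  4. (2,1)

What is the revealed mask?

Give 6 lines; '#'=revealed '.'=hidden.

Answer: ##....
##....
##....
......
......
......

Derivation:
Click 1 (0,0) count=0: revealed 6 new [(0,0) (0,1) (1,0) (1,1) (2,0) (2,1)] -> total=6
Click 2 (1,0) count=0: revealed 0 new [(none)] -> total=6
Click 3 (2,0) count=1: revealed 0 new [(none)] -> total=6
Click 4 (2,1) count=2: revealed 0 new [(none)] -> total=6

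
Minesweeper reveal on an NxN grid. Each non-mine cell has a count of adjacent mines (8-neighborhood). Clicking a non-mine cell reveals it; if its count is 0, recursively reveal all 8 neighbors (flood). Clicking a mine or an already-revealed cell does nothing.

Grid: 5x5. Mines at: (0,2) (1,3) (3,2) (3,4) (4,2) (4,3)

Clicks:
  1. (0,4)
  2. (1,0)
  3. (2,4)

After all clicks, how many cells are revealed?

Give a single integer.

Answer: 12

Derivation:
Click 1 (0,4) count=1: revealed 1 new [(0,4)] -> total=1
Click 2 (1,0) count=0: revealed 10 new [(0,0) (0,1) (1,0) (1,1) (2,0) (2,1) (3,0) (3,1) (4,0) (4,1)] -> total=11
Click 3 (2,4) count=2: revealed 1 new [(2,4)] -> total=12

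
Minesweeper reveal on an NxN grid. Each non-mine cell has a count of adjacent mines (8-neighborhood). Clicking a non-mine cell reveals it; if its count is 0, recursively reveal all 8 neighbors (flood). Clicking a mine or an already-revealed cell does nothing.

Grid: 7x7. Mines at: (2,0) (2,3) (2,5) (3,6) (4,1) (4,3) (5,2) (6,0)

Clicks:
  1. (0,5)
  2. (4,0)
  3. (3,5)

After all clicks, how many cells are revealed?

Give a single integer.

Click 1 (0,5) count=0: revealed 14 new [(0,0) (0,1) (0,2) (0,3) (0,4) (0,5) (0,6) (1,0) (1,1) (1,2) (1,3) (1,4) (1,5) (1,6)] -> total=14
Click 2 (4,0) count=1: revealed 1 new [(4,0)] -> total=15
Click 3 (3,5) count=2: revealed 1 new [(3,5)] -> total=16

Answer: 16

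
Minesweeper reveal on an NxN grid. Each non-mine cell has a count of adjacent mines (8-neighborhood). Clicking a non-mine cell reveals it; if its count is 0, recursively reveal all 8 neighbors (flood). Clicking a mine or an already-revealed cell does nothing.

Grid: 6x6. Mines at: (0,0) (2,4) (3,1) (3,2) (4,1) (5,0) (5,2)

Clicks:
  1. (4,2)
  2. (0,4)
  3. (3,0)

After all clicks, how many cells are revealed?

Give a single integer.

Click 1 (4,2) count=4: revealed 1 new [(4,2)] -> total=1
Click 2 (0,4) count=0: revealed 13 new [(0,1) (0,2) (0,3) (0,4) (0,5) (1,1) (1,2) (1,3) (1,4) (1,5) (2,1) (2,2) (2,3)] -> total=14
Click 3 (3,0) count=2: revealed 1 new [(3,0)] -> total=15

Answer: 15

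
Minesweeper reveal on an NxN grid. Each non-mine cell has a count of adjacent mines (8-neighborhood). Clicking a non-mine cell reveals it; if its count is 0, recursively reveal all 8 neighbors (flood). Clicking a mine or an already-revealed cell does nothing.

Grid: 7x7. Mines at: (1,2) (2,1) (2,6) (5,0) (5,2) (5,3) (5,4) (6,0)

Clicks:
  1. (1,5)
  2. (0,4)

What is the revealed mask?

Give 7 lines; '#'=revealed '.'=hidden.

Answer: ...####
...####
..####.
..####.
..####.
.......
.......

Derivation:
Click 1 (1,5) count=1: revealed 1 new [(1,5)] -> total=1
Click 2 (0,4) count=0: revealed 19 new [(0,3) (0,4) (0,5) (0,6) (1,3) (1,4) (1,6) (2,2) (2,3) (2,4) (2,5) (3,2) (3,3) (3,4) (3,5) (4,2) (4,3) (4,4) (4,5)] -> total=20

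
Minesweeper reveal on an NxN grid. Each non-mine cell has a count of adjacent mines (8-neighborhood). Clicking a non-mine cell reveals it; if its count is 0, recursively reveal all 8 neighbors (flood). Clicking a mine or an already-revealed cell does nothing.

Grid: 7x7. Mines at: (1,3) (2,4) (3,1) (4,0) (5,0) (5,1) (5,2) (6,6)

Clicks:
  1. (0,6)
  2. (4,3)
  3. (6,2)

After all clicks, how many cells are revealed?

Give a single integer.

Answer: 24

Derivation:
Click 1 (0,6) count=0: revealed 23 new [(0,4) (0,5) (0,6) (1,4) (1,5) (1,6) (2,5) (2,6) (3,3) (3,4) (3,5) (3,6) (4,3) (4,4) (4,5) (4,6) (5,3) (5,4) (5,5) (5,6) (6,3) (6,4) (6,5)] -> total=23
Click 2 (4,3) count=1: revealed 0 new [(none)] -> total=23
Click 3 (6,2) count=2: revealed 1 new [(6,2)] -> total=24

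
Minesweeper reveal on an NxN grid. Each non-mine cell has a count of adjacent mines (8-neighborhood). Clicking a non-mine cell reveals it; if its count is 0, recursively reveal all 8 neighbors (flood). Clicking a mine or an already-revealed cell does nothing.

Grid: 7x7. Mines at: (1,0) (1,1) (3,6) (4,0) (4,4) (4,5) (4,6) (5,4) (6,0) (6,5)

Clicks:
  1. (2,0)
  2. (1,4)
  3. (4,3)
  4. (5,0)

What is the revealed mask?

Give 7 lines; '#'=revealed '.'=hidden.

Click 1 (2,0) count=2: revealed 1 new [(2,0)] -> total=1
Click 2 (1,4) count=0: revealed 30 new [(0,2) (0,3) (0,4) (0,5) (0,6) (1,2) (1,3) (1,4) (1,5) (1,6) (2,1) (2,2) (2,3) (2,4) (2,5) (2,6) (3,1) (3,2) (3,3) (3,4) (3,5) (4,1) (4,2) (4,3) (5,1) (5,2) (5,3) (6,1) (6,2) (6,3)] -> total=31
Click 3 (4,3) count=2: revealed 0 new [(none)] -> total=31
Click 4 (5,0) count=2: revealed 1 new [(5,0)] -> total=32

Answer: ..#####
..#####
#######
.#####.
.###...
####...
.###...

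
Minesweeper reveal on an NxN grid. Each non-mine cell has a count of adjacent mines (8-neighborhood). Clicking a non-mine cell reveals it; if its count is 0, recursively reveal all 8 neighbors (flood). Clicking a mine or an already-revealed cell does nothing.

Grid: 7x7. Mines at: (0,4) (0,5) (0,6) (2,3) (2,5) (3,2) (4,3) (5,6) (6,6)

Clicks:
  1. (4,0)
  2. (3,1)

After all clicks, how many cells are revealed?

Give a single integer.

Click 1 (4,0) count=0: revealed 28 new [(0,0) (0,1) (0,2) (0,3) (1,0) (1,1) (1,2) (1,3) (2,0) (2,1) (2,2) (3,0) (3,1) (4,0) (4,1) (4,2) (5,0) (5,1) (5,2) (5,3) (5,4) (5,5) (6,0) (6,1) (6,2) (6,3) (6,4) (6,5)] -> total=28
Click 2 (3,1) count=1: revealed 0 new [(none)] -> total=28

Answer: 28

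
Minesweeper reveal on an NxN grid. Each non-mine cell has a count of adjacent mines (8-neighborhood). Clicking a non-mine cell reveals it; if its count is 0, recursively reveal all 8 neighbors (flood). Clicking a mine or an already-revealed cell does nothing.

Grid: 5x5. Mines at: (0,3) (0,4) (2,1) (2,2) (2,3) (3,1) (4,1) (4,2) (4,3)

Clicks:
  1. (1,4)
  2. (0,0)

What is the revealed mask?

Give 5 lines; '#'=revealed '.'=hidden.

Answer: ###..
###.#
.....
.....
.....

Derivation:
Click 1 (1,4) count=3: revealed 1 new [(1,4)] -> total=1
Click 2 (0,0) count=0: revealed 6 new [(0,0) (0,1) (0,2) (1,0) (1,1) (1,2)] -> total=7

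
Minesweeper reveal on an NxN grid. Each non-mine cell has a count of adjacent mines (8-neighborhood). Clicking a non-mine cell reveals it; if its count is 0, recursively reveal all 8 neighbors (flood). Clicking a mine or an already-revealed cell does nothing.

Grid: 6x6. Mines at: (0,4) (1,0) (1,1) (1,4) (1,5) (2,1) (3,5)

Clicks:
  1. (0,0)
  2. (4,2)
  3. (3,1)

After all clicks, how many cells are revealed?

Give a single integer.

Click 1 (0,0) count=2: revealed 1 new [(0,0)] -> total=1
Click 2 (4,2) count=0: revealed 20 new [(2,2) (2,3) (2,4) (3,0) (3,1) (3,2) (3,3) (3,4) (4,0) (4,1) (4,2) (4,3) (4,4) (4,5) (5,0) (5,1) (5,2) (5,3) (5,4) (5,5)] -> total=21
Click 3 (3,1) count=1: revealed 0 new [(none)] -> total=21

Answer: 21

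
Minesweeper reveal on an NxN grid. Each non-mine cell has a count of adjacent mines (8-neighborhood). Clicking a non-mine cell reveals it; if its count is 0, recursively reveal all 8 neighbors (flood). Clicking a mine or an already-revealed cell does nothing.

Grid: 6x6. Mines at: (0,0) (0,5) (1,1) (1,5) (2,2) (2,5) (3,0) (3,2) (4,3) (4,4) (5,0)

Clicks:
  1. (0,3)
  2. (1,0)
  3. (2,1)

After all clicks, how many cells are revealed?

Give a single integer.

Answer: 8

Derivation:
Click 1 (0,3) count=0: revealed 6 new [(0,2) (0,3) (0,4) (1,2) (1,3) (1,4)] -> total=6
Click 2 (1,0) count=2: revealed 1 new [(1,0)] -> total=7
Click 3 (2,1) count=4: revealed 1 new [(2,1)] -> total=8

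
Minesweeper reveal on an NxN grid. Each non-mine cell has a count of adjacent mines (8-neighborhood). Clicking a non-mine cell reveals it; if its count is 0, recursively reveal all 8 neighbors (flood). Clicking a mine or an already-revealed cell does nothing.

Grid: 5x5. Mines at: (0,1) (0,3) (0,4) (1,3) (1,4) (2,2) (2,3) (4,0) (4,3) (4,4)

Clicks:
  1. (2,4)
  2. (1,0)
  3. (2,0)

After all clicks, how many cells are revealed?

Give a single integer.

Answer: 7

Derivation:
Click 1 (2,4) count=3: revealed 1 new [(2,4)] -> total=1
Click 2 (1,0) count=1: revealed 1 new [(1,0)] -> total=2
Click 3 (2,0) count=0: revealed 5 new [(1,1) (2,0) (2,1) (3,0) (3,1)] -> total=7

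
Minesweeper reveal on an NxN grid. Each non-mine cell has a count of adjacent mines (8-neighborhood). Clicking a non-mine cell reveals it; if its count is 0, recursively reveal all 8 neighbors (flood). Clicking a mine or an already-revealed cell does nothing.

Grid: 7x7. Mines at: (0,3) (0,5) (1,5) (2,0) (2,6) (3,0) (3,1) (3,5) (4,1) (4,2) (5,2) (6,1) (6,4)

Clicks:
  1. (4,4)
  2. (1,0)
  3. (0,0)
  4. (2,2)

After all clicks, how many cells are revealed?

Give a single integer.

Answer: 8

Derivation:
Click 1 (4,4) count=1: revealed 1 new [(4,4)] -> total=1
Click 2 (1,0) count=1: revealed 1 new [(1,0)] -> total=2
Click 3 (0,0) count=0: revealed 5 new [(0,0) (0,1) (0,2) (1,1) (1,2)] -> total=7
Click 4 (2,2) count=1: revealed 1 new [(2,2)] -> total=8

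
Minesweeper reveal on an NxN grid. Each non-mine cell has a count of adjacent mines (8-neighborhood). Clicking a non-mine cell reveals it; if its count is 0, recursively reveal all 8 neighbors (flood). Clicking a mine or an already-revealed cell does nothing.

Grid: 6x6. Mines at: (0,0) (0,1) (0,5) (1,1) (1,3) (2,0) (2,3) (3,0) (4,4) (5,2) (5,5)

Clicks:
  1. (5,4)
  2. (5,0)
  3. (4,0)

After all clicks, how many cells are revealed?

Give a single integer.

Answer: 5

Derivation:
Click 1 (5,4) count=2: revealed 1 new [(5,4)] -> total=1
Click 2 (5,0) count=0: revealed 4 new [(4,0) (4,1) (5,0) (5,1)] -> total=5
Click 3 (4,0) count=1: revealed 0 new [(none)] -> total=5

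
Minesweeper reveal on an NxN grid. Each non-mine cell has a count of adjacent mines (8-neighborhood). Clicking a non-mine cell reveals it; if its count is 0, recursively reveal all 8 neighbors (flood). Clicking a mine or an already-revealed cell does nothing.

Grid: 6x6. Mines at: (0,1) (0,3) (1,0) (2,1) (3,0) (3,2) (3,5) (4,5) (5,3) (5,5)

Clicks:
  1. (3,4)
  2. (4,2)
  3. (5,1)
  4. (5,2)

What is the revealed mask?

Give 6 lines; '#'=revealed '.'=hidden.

Click 1 (3,4) count=2: revealed 1 new [(3,4)] -> total=1
Click 2 (4,2) count=2: revealed 1 new [(4,2)] -> total=2
Click 3 (5,1) count=0: revealed 5 new [(4,0) (4,1) (5,0) (5,1) (5,2)] -> total=7
Click 4 (5,2) count=1: revealed 0 new [(none)] -> total=7

Answer: ......
......
......
....#.
###...
###...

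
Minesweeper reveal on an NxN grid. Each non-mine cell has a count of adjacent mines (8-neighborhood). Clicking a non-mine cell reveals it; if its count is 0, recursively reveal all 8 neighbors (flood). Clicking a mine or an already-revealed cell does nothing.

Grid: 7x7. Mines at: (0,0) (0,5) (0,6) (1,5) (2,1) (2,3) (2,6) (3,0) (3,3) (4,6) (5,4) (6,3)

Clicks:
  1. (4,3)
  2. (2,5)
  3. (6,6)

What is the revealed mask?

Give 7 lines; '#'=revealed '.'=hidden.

Click 1 (4,3) count=2: revealed 1 new [(4,3)] -> total=1
Click 2 (2,5) count=2: revealed 1 new [(2,5)] -> total=2
Click 3 (6,6) count=0: revealed 4 new [(5,5) (5,6) (6,5) (6,6)] -> total=6

Answer: .......
.......
.....#.
.......
...#...
.....##
.....##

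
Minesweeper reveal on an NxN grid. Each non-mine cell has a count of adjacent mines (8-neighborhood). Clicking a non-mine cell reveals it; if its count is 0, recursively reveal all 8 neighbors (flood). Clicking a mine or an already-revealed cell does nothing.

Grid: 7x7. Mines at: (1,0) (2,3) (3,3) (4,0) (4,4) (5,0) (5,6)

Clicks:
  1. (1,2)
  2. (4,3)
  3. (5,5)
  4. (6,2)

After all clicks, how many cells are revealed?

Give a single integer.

Answer: 14

Derivation:
Click 1 (1,2) count=1: revealed 1 new [(1,2)] -> total=1
Click 2 (4,3) count=2: revealed 1 new [(4,3)] -> total=2
Click 3 (5,5) count=2: revealed 1 new [(5,5)] -> total=3
Click 4 (6,2) count=0: revealed 11 new [(4,1) (4,2) (5,1) (5,2) (5,3) (5,4) (6,1) (6,2) (6,3) (6,4) (6,5)] -> total=14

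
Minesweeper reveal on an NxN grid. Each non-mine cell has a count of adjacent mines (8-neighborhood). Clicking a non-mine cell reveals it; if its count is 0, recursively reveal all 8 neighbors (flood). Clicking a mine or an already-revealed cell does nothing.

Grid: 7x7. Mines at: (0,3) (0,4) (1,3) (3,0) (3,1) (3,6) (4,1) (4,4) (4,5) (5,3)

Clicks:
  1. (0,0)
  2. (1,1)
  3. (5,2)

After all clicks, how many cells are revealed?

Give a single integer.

Click 1 (0,0) count=0: revealed 9 new [(0,0) (0,1) (0,2) (1,0) (1,1) (1,2) (2,0) (2,1) (2,2)] -> total=9
Click 2 (1,1) count=0: revealed 0 new [(none)] -> total=9
Click 3 (5,2) count=2: revealed 1 new [(5,2)] -> total=10

Answer: 10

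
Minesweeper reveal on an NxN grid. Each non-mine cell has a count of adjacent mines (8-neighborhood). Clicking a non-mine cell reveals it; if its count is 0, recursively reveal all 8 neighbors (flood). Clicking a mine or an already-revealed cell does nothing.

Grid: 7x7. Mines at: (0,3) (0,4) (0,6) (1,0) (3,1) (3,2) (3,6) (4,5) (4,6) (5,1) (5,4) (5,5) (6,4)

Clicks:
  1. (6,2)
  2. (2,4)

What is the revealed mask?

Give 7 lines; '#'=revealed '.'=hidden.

Answer: .......
...###.
...###.
...###.
.......
.......
..#....

Derivation:
Click 1 (6,2) count=1: revealed 1 new [(6,2)] -> total=1
Click 2 (2,4) count=0: revealed 9 new [(1,3) (1,4) (1,5) (2,3) (2,4) (2,5) (3,3) (3,4) (3,5)] -> total=10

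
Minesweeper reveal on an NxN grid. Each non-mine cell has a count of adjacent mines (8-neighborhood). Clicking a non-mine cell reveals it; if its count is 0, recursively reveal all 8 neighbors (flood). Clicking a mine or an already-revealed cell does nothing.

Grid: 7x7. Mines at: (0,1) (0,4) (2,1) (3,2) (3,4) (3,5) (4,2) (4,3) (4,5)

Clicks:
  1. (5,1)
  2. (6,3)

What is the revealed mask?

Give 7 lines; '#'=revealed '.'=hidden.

Answer: .......
.......
.......
##.....
##.....
#######
#######

Derivation:
Click 1 (5,1) count=1: revealed 1 new [(5,1)] -> total=1
Click 2 (6,3) count=0: revealed 17 new [(3,0) (3,1) (4,0) (4,1) (5,0) (5,2) (5,3) (5,4) (5,5) (5,6) (6,0) (6,1) (6,2) (6,3) (6,4) (6,5) (6,6)] -> total=18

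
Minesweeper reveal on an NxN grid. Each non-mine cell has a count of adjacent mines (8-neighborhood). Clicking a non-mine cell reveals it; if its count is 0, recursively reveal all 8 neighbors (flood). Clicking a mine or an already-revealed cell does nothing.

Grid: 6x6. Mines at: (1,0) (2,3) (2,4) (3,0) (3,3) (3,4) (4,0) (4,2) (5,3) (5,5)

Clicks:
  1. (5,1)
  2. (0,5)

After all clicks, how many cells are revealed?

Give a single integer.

Click 1 (5,1) count=2: revealed 1 new [(5,1)] -> total=1
Click 2 (0,5) count=0: revealed 10 new [(0,1) (0,2) (0,3) (0,4) (0,5) (1,1) (1,2) (1,3) (1,4) (1,5)] -> total=11

Answer: 11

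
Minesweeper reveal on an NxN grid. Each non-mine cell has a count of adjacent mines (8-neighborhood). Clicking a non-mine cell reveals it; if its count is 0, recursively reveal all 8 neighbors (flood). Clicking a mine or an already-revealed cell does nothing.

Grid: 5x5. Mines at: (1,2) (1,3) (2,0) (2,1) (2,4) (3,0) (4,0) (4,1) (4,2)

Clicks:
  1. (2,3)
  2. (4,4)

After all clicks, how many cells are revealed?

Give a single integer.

Answer: 5

Derivation:
Click 1 (2,3) count=3: revealed 1 new [(2,3)] -> total=1
Click 2 (4,4) count=0: revealed 4 new [(3,3) (3,4) (4,3) (4,4)] -> total=5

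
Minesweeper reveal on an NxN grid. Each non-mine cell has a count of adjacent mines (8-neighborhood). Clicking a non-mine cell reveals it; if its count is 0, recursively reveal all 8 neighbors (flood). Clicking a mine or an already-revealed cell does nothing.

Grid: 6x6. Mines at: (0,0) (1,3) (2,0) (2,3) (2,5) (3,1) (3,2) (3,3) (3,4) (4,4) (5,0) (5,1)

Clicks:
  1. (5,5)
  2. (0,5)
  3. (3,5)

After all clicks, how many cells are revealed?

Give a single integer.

Answer: 6

Derivation:
Click 1 (5,5) count=1: revealed 1 new [(5,5)] -> total=1
Click 2 (0,5) count=0: revealed 4 new [(0,4) (0,5) (1,4) (1,5)] -> total=5
Click 3 (3,5) count=3: revealed 1 new [(3,5)] -> total=6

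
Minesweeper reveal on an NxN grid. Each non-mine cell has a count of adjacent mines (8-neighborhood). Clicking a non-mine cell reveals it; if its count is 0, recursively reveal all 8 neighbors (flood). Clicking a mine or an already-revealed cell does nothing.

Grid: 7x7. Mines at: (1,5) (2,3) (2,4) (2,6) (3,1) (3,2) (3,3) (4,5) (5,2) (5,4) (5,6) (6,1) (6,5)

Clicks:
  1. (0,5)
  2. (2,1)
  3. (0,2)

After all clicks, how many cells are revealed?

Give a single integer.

Answer: 14

Derivation:
Click 1 (0,5) count=1: revealed 1 new [(0,5)] -> total=1
Click 2 (2,1) count=2: revealed 1 new [(2,1)] -> total=2
Click 3 (0,2) count=0: revealed 12 new [(0,0) (0,1) (0,2) (0,3) (0,4) (1,0) (1,1) (1,2) (1,3) (1,4) (2,0) (2,2)] -> total=14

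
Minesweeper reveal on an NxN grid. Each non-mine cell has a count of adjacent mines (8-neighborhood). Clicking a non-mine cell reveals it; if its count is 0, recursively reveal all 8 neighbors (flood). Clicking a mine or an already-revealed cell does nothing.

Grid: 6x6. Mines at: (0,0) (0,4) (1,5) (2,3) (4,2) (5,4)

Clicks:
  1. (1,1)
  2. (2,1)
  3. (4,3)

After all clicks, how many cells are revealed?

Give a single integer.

Click 1 (1,1) count=1: revealed 1 new [(1,1)] -> total=1
Click 2 (2,1) count=0: revealed 12 new [(1,0) (1,2) (2,0) (2,1) (2,2) (3,0) (3,1) (3,2) (4,0) (4,1) (5,0) (5,1)] -> total=13
Click 3 (4,3) count=2: revealed 1 new [(4,3)] -> total=14

Answer: 14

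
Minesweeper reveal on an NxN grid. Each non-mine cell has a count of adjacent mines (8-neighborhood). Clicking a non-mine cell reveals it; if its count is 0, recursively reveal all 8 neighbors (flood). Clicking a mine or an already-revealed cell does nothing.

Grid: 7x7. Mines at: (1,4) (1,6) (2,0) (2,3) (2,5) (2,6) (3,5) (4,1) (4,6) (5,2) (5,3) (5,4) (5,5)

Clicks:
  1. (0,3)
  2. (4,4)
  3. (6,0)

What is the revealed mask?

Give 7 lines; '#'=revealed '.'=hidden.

Click 1 (0,3) count=1: revealed 1 new [(0,3)] -> total=1
Click 2 (4,4) count=4: revealed 1 new [(4,4)] -> total=2
Click 3 (6,0) count=0: revealed 4 new [(5,0) (5,1) (6,0) (6,1)] -> total=6

Answer: ...#...
.......
.......
.......
....#..
##.....
##.....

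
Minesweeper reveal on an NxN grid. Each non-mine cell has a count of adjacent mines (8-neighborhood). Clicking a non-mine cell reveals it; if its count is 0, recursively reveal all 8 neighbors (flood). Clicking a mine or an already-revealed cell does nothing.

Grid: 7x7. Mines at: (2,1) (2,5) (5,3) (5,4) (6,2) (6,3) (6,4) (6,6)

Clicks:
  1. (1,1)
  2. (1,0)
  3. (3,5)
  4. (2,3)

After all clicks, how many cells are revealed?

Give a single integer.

Click 1 (1,1) count=1: revealed 1 new [(1,1)] -> total=1
Click 2 (1,0) count=1: revealed 1 new [(1,0)] -> total=2
Click 3 (3,5) count=1: revealed 1 new [(3,5)] -> total=3
Click 4 (2,3) count=0: revealed 21 new [(0,0) (0,1) (0,2) (0,3) (0,4) (0,5) (0,6) (1,2) (1,3) (1,4) (1,5) (1,6) (2,2) (2,3) (2,4) (3,2) (3,3) (3,4) (4,2) (4,3) (4,4)] -> total=24

Answer: 24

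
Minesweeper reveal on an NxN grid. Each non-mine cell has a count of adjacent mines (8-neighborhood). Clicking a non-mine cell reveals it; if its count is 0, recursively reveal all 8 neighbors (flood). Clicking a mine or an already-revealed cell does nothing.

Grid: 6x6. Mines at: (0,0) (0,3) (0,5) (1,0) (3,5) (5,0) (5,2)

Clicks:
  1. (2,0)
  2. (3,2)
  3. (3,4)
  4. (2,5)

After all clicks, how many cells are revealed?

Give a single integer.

Answer: 20

Derivation:
Click 1 (2,0) count=1: revealed 1 new [(2,0)] -> total=1
Click 2 (3,2) count=0: revealed 18 new [(1,1) (1,2) (1,3) (1,4) (2,1) (2,2) (2,3) (2,4) (3,0) (3,1) (3,2) (3,3) (3,4) (4,0) (4,1) (4,2) (4,3) (4,4)] -> total=19
Click 3 (3,4) count=1: revealed 0 new [(none)] -> total=19
Click 4 (2,5) count=1: revealed 1 new [(2,5)] -> total=20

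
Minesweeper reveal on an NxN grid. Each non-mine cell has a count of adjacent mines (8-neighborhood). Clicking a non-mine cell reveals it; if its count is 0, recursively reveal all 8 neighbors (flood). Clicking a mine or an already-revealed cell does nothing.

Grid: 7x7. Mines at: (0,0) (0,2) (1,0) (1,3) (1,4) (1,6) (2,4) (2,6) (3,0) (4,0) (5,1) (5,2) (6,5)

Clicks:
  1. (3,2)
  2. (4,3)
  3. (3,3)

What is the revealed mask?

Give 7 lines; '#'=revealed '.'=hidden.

Answer: .......
.......
.###...
.###...
.###...
.......
.......

Derivation:
Click 1 (3,2) count=0: revealed 9 new [(2,1) (2,2) (2,3) (3,1) (3,2) (3,3) (4,1) (4,2) (4,3)] -> total=9
Click 2 (4,3) count=1: revealed 0 new [(none)] -> total=9
Click 3 (3,3) count=1: revealed 0 new [(none)] -> total=9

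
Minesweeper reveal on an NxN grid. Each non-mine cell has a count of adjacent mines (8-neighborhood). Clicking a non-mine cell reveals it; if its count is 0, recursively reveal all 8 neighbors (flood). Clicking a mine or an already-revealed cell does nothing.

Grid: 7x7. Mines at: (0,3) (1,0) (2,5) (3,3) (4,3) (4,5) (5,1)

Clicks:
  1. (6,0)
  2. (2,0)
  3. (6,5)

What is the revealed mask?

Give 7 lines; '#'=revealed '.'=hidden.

Answer: .......
.......
#......
.......
.......
..#####
#.#####

Derivation:
Click 1 (6,0) count=1: revealed 1 new [(6,0)] -> total=1
Click 2 (2,0) count=1: revealed 1 new [(2,0)] -> total=2
Click 3 (6,5) count=0: revealed 10 new [(5,2) (5,3) (5,4) (5,5) (5,6) (6,2) (6,3) (6,4) (6,5) (6,6)] -> total=12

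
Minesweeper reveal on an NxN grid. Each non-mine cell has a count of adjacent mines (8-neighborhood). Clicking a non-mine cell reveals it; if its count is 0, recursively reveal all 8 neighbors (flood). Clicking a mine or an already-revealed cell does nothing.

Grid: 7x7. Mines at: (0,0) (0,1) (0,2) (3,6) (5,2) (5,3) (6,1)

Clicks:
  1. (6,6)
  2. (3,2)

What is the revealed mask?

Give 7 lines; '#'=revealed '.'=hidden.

Click 1 (6,6) count=0: revealed 9 new [(4,4) (4,5) (4,6) (5,4) (5,5) (5,6) (6,4) (6,5) (6,6)] -> total=9
Click 2 (3,2) count=0: revealed 30 new [(0,3) (0,4) (0,5) (0,6) (1,0) (1,1) (1,2) (1,3) (1,4) (1,5) (1,6) (2,0) (2,1) (2,2) (2,3) (2,4) (2,5) (2,6) (3,0) (3,1) (3,2) (3,3) (3,4) (3,5) (4,0) (4,1) (4,2) (4,3) (5,0) (5,1)] -> total=39

Answer: ...####
#######
#######
######.
#######
##..###
....###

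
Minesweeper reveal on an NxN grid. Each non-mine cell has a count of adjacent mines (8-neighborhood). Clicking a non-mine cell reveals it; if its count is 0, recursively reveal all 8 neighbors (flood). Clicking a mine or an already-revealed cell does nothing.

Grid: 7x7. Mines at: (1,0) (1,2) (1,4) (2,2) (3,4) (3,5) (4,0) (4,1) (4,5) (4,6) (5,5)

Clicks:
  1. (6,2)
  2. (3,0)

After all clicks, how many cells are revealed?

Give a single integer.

Click 1 (6,2) count=0: revealed 13 new [(4,2) (4,3) (4,4) (5,0) (5,1) (5,2) (5,3) (5,4) (6,0) (6,1) (6,2) (6,3) (6,4)] -> total=13
Click 2 (3,0) count=2: revealed 1 new [(3,0)] -> total=14

Answer: 14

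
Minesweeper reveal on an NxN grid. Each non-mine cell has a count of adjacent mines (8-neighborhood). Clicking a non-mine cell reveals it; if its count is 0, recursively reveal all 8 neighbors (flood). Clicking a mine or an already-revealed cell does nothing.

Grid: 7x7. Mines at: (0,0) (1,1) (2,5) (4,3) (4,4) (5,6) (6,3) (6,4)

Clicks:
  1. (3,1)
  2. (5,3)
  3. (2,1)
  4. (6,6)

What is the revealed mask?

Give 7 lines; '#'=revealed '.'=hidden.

Click 1 (3,1) count=0: revealed 15 new [(2,0) (2,1) (2,2) (3,0) (3,1) (3,2) (4,0) (4,1) (4,2) (5,0) (5,1) (5,2) (6,0) (6,1) (6,2)] -> total=15
Click 2 (5,3) count=4: revealed 1 new [(5,3)] -> total=16
Click 3 (2,1) count=1: revealed 0 new [(none)] -> total=16
Click 4 (6,6) count=1: revealed 1 new [(6,6)] -> total=17

Answer: .......
.......
###....
###....
###....
####...
###...#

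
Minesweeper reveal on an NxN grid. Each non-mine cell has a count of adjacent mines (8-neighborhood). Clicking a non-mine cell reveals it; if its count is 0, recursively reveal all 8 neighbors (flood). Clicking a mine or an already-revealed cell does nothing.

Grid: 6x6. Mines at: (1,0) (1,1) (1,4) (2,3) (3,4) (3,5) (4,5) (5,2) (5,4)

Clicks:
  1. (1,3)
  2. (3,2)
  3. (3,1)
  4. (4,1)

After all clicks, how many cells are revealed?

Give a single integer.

Answer: 12

Derivation:
Click 1 (1,3) count=2: revealed 1 new [(1,3)] -> total=1
Click 2 (3,2) count=1: revealed 1 new [(3,2)] -> total=2
Click 3 (3,1) count=0: revealed 10 new [(2,0) (2,1) (2,2) (3,0) (3,1) (4,0) (4,1) (4,2) (5,0) (5,1)] -> total=12
Click 4 (4,1) count=1: revealed 0 new [(none)] -> total=12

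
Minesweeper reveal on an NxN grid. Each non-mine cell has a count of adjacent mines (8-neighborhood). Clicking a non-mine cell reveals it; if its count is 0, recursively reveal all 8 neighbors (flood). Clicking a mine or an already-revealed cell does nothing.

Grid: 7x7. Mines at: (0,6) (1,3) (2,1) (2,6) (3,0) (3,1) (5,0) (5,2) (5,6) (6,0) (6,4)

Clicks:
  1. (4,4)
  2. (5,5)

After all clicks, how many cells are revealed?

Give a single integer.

Answer: 15

Derivation:
Click 1 (4,4) count=0: revealed 15 new [(2,2) (2,3) (2,4) (2,5) (3,2) (3,3) (3,4) (3,5) (4,2) (4,3) (4,4) (4,5) (5,3) (5,4) (5,5)] -> total=15
Click 2 (5,5) count=2: revealed 0 new [(none)] -> total=15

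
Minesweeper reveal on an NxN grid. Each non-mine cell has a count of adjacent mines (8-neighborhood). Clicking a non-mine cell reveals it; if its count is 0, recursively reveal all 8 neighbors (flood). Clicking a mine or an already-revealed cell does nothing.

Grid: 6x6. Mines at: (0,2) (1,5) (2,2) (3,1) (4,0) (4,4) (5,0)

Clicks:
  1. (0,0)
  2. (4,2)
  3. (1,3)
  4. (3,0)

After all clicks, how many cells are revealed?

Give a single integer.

Click 1 (0,0) count=0: revealed 6 new [(0,0) (0,1) (1,0) (1,1) (2,0) (2,1)] -> total=6
Click 2 (4,2) count=1: revealed 1 new [(4,2)] -> total=7
Click 3 (1,3) count=2: revealed 1 new [(1,3)] -> total=8
Click 4 (3,0) count=2: revealed 1 new [(3,0)] -> total=9

Answer: 9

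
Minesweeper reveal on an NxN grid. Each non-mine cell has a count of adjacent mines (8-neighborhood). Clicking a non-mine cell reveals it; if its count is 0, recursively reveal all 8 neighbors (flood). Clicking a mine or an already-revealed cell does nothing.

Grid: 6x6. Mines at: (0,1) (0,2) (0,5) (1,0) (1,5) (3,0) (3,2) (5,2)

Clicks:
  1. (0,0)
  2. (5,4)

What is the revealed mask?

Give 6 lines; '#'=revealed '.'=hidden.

Click 1 (0,0) count=2: revealed 1 new [(0,0)] -> total=1
Click 2 (5,4) count=0: revealed 12 new [(2,3) (2,4) (2,5) (3,3) (3,4) (3,5) (4,3) (4,4) (4,5) (5,3) (5,4) (5,5)] -> total=13

Answer: #.....
......
...###
...###
...###
...###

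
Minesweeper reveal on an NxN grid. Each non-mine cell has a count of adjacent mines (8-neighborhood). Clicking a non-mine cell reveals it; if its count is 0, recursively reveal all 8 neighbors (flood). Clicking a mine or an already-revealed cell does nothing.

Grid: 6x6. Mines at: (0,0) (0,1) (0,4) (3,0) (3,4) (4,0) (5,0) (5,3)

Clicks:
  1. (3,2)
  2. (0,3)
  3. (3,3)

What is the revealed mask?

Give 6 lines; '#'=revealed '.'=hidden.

Click 1 (3,2) count=0: revealed 12 new [(1,1) (1,2) (1,3) (2,1) (2,2) (2,3) (3,1) (3,2) (3,3) (4,1) (4,2) (4,3)] -> total=12
Click 2 (0,3) count=1: revealed 1 new [(0,3)] -> total=13
Click 3 (3,3) count=1: revealed 0 new [(none)] -> total=13

Answer: ...#..
.###..
.###..
.###..
.###..
......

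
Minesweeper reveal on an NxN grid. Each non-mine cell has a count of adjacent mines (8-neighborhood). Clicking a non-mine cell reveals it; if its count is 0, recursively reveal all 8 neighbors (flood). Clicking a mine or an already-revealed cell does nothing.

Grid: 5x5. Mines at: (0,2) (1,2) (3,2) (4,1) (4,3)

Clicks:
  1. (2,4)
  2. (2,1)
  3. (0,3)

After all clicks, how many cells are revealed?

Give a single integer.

Answer: 9

Derivation:
Click 1 (2,4) count=0: revealed 8 new [(0,3) (0,4) (1,3) (1,4) (2,3) (2,4) (3,3) (3,4)] -> total=8
Click 2 (2,1) count=2: revealed 1 new [(2,1)] -> total=9
Click 3 (0,3) count=2: revealed 0 new [(none)] -> total=9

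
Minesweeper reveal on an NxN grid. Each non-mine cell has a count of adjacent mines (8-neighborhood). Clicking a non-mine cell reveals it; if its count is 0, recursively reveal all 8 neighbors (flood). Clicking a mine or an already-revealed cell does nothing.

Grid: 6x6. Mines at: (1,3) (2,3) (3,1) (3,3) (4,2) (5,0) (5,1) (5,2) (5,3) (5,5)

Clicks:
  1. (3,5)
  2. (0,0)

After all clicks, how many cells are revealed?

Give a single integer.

Answer: 19

Derivation:
Click 1 (3,5) count=0: revealed 10 new [(0,4) (0,5) (1,4) (1,5) (2,4) (2,5) (3,4) (3,5) (4,4) (4,5)] -> total=10
Click 2 (0,0) count=0: revealed 9 new [(0,0) (0,1) (0,2) (1,0) (1,1) (1,2) (2,0) (2,1) (2,2)] -> total=19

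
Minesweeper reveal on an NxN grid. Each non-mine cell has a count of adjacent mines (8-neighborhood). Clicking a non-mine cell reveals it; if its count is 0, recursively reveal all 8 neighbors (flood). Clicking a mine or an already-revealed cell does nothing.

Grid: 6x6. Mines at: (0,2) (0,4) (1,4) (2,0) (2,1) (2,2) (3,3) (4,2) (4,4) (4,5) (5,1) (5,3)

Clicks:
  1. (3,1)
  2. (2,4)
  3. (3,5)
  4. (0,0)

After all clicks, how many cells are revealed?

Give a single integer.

Click 1 (3,1) count=4: revealed 1 new [(3,1)] -> total=1
Click 2 (2,4) count=2: revealed 1 new [(2,4)] -> total=2
Click 3 (3,5) count=2: revealed 1 new [(3,5)] -> total=3
Click 4 (0,0) count=0: revealed 4 new [(0,0) (0,1) (1,0) (1,1)] -> total=7

Answer: 7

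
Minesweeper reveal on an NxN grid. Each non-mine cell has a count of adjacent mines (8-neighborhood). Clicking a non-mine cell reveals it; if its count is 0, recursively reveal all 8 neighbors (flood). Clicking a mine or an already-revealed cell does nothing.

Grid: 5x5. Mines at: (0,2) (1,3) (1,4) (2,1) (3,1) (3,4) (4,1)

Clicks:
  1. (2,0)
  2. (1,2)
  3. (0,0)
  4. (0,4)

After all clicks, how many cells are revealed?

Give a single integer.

Click 1 (2,0) count=2: revealed 1 new [(2,0)] -> total=1
Click 2 (1,2) count=3: revealed 1 new [(1,2)] -> total=2
Click 3 (0,0) count=0: revealed 4 new [(0,0) (0,1) (1,0) (1,1)] -> total=6
Click 4 (0,4) count=2: revealed 1 new [(0,4)] -> total=7

Answer: 7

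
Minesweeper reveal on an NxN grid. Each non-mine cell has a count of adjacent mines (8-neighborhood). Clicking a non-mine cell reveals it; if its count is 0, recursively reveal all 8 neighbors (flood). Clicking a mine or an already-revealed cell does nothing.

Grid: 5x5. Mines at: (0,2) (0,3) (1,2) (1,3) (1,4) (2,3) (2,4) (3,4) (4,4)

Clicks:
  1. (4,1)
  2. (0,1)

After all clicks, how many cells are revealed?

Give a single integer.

Click 1 (4,1) count=0: revealed 15 new [(0,0) (0,1) (1,0) (1,1) (2,0) (2,1) (2,2) (3,0) (3,1) (3,2) (3,3) (4,0) (4,1) (4,2) (4,3)] -> total=15
Click 2 (0,1) count=2: revealed 0 new [(none)] -> total=15

Answer: 15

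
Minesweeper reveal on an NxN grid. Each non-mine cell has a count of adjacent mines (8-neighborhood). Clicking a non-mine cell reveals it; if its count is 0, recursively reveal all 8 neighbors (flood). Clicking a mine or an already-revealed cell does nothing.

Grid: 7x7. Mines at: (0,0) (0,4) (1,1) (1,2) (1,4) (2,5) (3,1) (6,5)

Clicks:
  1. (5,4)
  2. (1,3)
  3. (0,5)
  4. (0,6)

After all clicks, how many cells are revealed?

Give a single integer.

Answer: 6

Derivation:
Click 1 (5,4) count=1: revealed 1 new [(5,4)] -> total=1
Click 2 (1,3) count=3: revealed 1 new [(1,3)] -> total=2
Click 3 (0,5) count=2: revealed 1 new [(0,5)] -> total=3
Click 4 (0,6) count=0: revealed 3 new [(0,6) (1,5) (1,6)] -> total=6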